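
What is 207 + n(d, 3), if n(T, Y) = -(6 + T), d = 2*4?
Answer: 193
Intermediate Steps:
d = 8
n(T, Y) = -6 - T
207 + n(d, 3) = 207 + (-6 - 1*8) = 207 + (-6 - 8) = 207 - 14 = 193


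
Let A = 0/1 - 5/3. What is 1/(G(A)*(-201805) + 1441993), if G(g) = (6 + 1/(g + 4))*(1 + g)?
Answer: 7/16148101 ≈ 4.3349e-7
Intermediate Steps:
A = -5/3 (A = 0*1 - 5*⅓ = 0 - 5/3 = -5/3 ≈ -1.6667)
G(g) = (1 + g)*(6 + 1/(4 + g)) (G(g) = (6 + 1/(4 + g))*(1 + g) = (1 + g)*(6 + 1/(4 + g)))
1/(G(A)*(-201805) + 1441993) = 1/(((25 + 6*(-5/3)² + 31*(-5/3))/(4 - 5/3))*(-201805) + 1441993) = 1/(((25 + 6*(25/9) - 155/3)/(7/3))*(-201805) + 1441993) = 1/((3*(25 + 50/3 - 155/3)/7)*(-201805) + 1441993) = 1/(((3/7)*(-10))*(-201805) + 1441993) = 1/(-30/7*(-201805) + 1441993) = 1/(6054150/7 + 1441993) = 1/(16148101/7) = 7/16148101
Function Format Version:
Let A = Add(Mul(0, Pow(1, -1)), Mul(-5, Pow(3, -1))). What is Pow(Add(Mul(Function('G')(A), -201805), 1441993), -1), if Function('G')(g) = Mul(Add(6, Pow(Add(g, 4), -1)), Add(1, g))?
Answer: Rational(7, 16148101) ≈ 4.3349e-7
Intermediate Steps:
A = Rational(-5, 3) (A = Add(Mul(0, 1), Mul(-5, Rational(1, 3))) = Add(0, Rational(-5, 3)) = Rational(-5, 3) ≈ -1.6667)
Function('G')(g) = Mul(Add(1, g), Add(6, Pow(Add(4, g), -1))) (Function('G')(g) = Mul(Add(6, Pow(Add(4, g), -1)), Add(1, g)) = Mul(Add(1, g), Add(6, Pow(Add(4, g), -1))))
Pow(Add(Mul(Function('G')(A), -201805), 1441993), -1) = Pow(Add(Mul(Mul(Pow(Add(4, Rational(-5, 3)), -1), Add(25, Mul(6, Pow(Rational(-5, 3), 2)), Mul(31, Rational(-5, 3)))), -201805), 1441993), -1) = Pow(Add(Mul(Mul(Pow(Rational(7, 3), -1), Add(25, Mul(6, Rational(25, 9)), Rational(-155, 3))), -201805), 1441993), -1) = Pow(Add(Mul(Mul(Rational(3, 7), Add(25, Rational(50, 3), Rational(-155, 3))), -201805), 1441993), -1) = Pow(Add(Mul(Mul(Rational(3, 7), -10), -201805), 1441993), -1) = Pow(Add(Mul(Rational(-30, 7), -201805), 1441993), -1) = Pow(Add(Rational(6054150, 7), 1441993), -1) = Pow(Rational(16148101, 7), -1) = Rational(7, 16148101)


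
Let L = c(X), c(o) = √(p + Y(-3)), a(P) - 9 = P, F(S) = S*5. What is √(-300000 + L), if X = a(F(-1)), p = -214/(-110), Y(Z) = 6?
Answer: √(-907500000 + 55*√24035)/55 ≈ 547.72*I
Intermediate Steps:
F(S) = 5*S
a(P) = 9 + P
p = 107/55 (p = -214*(-1/110) = 107/55 ≈ 1.9455)
X = 4 (X = 9 + 5*(-1) = 9 - 5 = 4)
c(o) = √24035/55 (c(o) = √(107/55 + 6) = √(437/55) = √24035/55)
L = √24035/55 ≈ 2.8188
√(-300000 + L) = √(-300000 + √24035/55)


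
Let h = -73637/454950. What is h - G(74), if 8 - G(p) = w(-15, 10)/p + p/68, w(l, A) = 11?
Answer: -1981674973/286163550 ≈ -6.9250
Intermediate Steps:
h = -73637/454950 (h = -73637*1/454950 = -73637/454950 ≈ -0.16186)
G(p) = 8 - 11/p - p/68 (G(p) = 8 - (11/p + p/68) = 8 + (-11/p - p/68) = 8 - 11/p - p/68)
h - G(74) = -73637/454950 - (8 - 11/74 - 1/68*74) = -73637/454950 - (8 - 11*1/74 - 37/34) = -73637/454950 - (8 - 11/74 - 37/34) = -73637/454950 - 1*4254/629 = -73637/454950 - 4254/629 = -1981674973/286163550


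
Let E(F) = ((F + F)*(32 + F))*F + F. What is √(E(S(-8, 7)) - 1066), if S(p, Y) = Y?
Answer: 3*√307 ≈ 52.564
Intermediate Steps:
E(F) = F + 2*F²*(32 + F) (E(F) = ((2*F)*(32 + F))*F + F = (2*F*(32 + F))*F + F = 2*F²*(32 + F) + F = F + 2*F²*(32 + F))
√(E(S(-8, 7)) - 1066) = √(7*(1 + 2*7² + 64*7) - 1066) = √(7*(1 + 2*49 + 448) - 1066) = √(7*(1 + 98 + 448) - 1066) = √(7*547 - 1066) = √(3829 - 1066) = √2763 = 3*√307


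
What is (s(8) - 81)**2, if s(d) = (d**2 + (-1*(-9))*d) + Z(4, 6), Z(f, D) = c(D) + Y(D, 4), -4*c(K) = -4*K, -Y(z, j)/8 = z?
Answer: 169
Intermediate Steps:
Y(z, j) = -8*z
c(K) = K (c(K) = -(-1)*K = K)
Z(f, D) = -7*D (Z(f, D) = D - 8*D = -7*D)
s(d) = -42 + d**2 + 9*d (s(d) = (d**2 + (-1*(-9))*d) - 7*6 = (d**2 + 9*d) - 42 = -42 + d**2 + 9*d)
(s(8) - 81)**2 = ((-42 + 8**2 + 9*8) - 81)**2 = ((-42 + 64 + 72) - 81)**2 = (94 - 81)**2 = 13**2 = 169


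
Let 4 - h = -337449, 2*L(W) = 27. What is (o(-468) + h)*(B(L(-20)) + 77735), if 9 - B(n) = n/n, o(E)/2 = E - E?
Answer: 26234608579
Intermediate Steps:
o(E) = 0 (o(E) = 2*(E - E) = 2*0 = 0)
L(W) = 27/2 (L(W) = (½)*27 = 27/2)
B(n) = 8 (B(n) = 9 - n/n = 9 - 1*1 = 9 - 1 = 8)
h = 337453 (h = 4 - 1*(-337449) = 4 + 337449 = 337453)
(o(-468) + h)*(B(L(-20)) + 77735) = (0 + 337453)*(8 + 77735) = 337453*77743 = 26234608579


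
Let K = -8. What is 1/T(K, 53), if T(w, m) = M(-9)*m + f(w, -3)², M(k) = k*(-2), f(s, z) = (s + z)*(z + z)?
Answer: 1/5310 ≈ 0.00018832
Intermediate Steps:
f(s, z) = 2*z*(s + z) (f(s, z) = (s + z)*(2*z) = 2*z*(s + z))
M(k) = -2*k
T(w, m) = (18 - 6*w)² + 18*m (T(w, m) = (-2*(-9))*m + (2*(-3)*(w - 3))² = 18*m + (2*(-3)*(-3 + w))² = 18*m + (18 - 6*w)² = (18 - 6*w)² + 18*m)
1/T(K, 53) = 1/(18*53 + 36*(-3 - 8)²) = 1/(954 + 36*(-11)²) = 1/(954 + 36*121) = 1/(954 + 4356) = 1/5310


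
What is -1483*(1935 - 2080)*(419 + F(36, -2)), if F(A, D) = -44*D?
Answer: 109022745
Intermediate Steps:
-1483*(1935 - 2080)*(419 + F(36, -2)) = -1483*(1935 - 2080)*(419 - 44*(-2)) = -(-215035)*(419 + 88) = -(-215035)*507 = -1483*(-73515) = 109022745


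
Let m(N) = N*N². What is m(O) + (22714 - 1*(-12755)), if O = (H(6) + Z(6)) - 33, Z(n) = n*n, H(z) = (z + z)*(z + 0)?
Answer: 457344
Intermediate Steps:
H(z) = 2*z² (H(z) = (2*z)*z = 2*z²)
Z(n) = n²
O = 75 (O = (2*6² + 6²) - 33 = (2*36 + 36) - 33 = (72 + 36) - 33 = 108 - 33 = 75)
m(N) = N³
m(O) + (22714 - 1*(-12755)) = 75³ + (22714 - 1*(-12755)) = 421875 + (22714 + 12755) = 421875 + 35469 = 457344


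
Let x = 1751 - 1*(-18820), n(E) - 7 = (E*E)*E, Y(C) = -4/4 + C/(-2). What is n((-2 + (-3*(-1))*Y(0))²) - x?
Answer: -4939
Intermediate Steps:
Y(C) = -1 - C/2 (Y(C) = -4*¼ + C*(-½) = -1 - C/2)
n(E) = 7 + E³ (n(E) = 7 + (E*E)*E = 7 + E²*E = 7 + E³)
x = 20571 (x = 1751 + 18820 = 20571)
n((-2 + (-3*(-1))*Y(0))²) - x = (7 + ((-2 + (-3*(-1))*(-1 - ½*0))²)³) - 1*20571 = (7 + ((-2 + 3*(-1 + 0))²)³) - 20571 = (7 + ((-2 + 3*(-1))²)³) - 20571 = (7 + ((-2 - 3)²)³) - 20571 = (7 + ((-5)²)³) - 20571 = (7 + 25³) - 20571 = (7 + 15625) - 20571 = 15632 - 20571 = -4939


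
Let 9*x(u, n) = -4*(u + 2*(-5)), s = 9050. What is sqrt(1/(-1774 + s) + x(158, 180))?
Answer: I*sqrt(7835129677)/10914 ≈ 8.1103*I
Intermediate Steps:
x(u, n) = 40/9 - 4*u/9 (x(u, n) = (-4*(u + 2*(-5)))/9 = (-4*(u - 10))/9 = (-4*(-10 + u))/9 = (40 - 4*u)/9 = 40/9 - 4*u/9)
sqrt(1/(-1774 + s) + x(158, 180)) = sqrt(1/(-1774 + 9050) + (40/9 - 4/9*158)) = sqrt(1/7276 + (40/9 - 632/9)) = sqrt(1/7276 - 592/9) = sqrt(-4307383/65484) = I*sqrt(7835129677)/10914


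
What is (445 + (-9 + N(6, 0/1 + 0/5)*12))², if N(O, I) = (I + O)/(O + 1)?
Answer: 9759376/49 ≈ 1.9917e+5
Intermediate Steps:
N(O, I) = (I + O)/(1 + O)
(445 + (-9 + N(6, 0/1 + 0/5)*12))² = (445 + (-9 + (((0/1 + 0/5) + 6)/(1 + 6))*12))² = (445 + (-9 + (((0*1 + 0*(⅕)) + 6)/7)*12))² = (445 + (-9 + (((0 + 0) + 6)/7)*12))² = (445 + (-9 + ((0 + 6)/7)*12))² = (445 + (-9 + ((⅐)*6)*12))² = (445 + (-9 + (6/7)*12))² = (445 + (-9 + 72/7))² = (445 + 9/7)² = (3124/7)² = 9759376/49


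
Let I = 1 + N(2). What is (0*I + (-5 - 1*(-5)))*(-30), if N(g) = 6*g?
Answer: 0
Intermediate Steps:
I = 13 (I = 1 + 6*2 = 1 + 12 = 13)
(0*I + (-5 - 1*(-5)))*(-30) = (0*13 + (-5 - 1*(-5)))*(-30) = (0 + (-5 + 5))*(-30) = (0 + 0)*(-30) = 0*(-30) = 0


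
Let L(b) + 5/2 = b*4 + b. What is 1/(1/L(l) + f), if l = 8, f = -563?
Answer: -75/42223 ≈ -0.0017763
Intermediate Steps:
L(b) = -5/2 + 5*b (L(b) = -5/2 + (b*4 + b) = -5/2 + (4*b + b) = -5/2 + 5*b)
1/(1/L(l) + f) = 1/(1/(-5/2 + 5*8) - 563) = 1/(1/(-5/2 + 40) - 563) = 1/(1/(75/2) - 563) = 1/(2/75 - 563) = 1/(-42223/75) = -75/42223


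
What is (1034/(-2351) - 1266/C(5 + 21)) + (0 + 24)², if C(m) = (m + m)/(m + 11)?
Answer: -19881079/61126 ≈ -325.25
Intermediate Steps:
C(m) = 2*m/(11 + m) (C(m) = (2*m)/(11 + m) = 2*m/(11 + m))
(1034/(-2351) - 1266/C(5 + 21)) + (0 + 24)² = (1034/(-2351) - 1266*(11 + (5 + 21))/(2*(5 + 21))) + (0 + 24)² = (1034*(-1/2351) - 1266/(2*26/(11 + 26))) + 24² = (-1034/2351 - 1266/(2*26/37)) + 576 = (-1034/2351 - 1266/(2*26*(1/37))) + 576 = (-1034/2351 - 1266/52/37) + 576 = (-1034/2351 - 1266*37/52) + 576 = (-1034/2351 - 23421/26) + 576 = -55089655/61126 + 576 = -19881079/61126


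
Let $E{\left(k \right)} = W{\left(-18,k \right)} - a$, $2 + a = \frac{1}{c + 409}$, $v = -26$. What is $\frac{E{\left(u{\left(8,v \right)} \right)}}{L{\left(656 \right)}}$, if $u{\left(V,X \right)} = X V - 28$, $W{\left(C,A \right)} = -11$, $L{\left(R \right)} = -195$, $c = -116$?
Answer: $\frac{2638}{57135} \approx 0.046171$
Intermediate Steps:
$a = - \frac{585}{293}$ ($a = -2 + \frac{1}{-116 + 409} = -2 + \frac{1}{293} = - \frac{585}{293} \approx -1.9966$)
$u{\left(V,X \right)} = -28 + V X$ ($u{\left(V,X \right)} = V X - 28 = -28 + V X$)
$E{\left(k \right)} = - \frac{2638}{293}$ ($E{\left(k \right)} = -11 - - \frac{585}{293} = -11 + \frac{585}{293} = - \frac{2638}{293}$)
$\frac{E{\left(u{\left(8,v \right)} \right)}}{L{\left(656 \right)}} = - \frac{2638}{293 \left(-195\right)} = \left(- \frac{2638}{293}\right) \left(- \frac{1}{195}\right) = \frac{2638}{57135}$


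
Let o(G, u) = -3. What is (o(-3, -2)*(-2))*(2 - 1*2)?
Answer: 0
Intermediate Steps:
(o(-3, -2)*(-2))*(2 - 1*2) = (-3*(-2))*(2 - 1*2) = 6*(2 - 2) = 6*0 = 0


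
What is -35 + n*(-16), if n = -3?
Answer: 13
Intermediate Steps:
-35 + n*(-16) = -35 - 3*(-16) = -35 + 48 = 13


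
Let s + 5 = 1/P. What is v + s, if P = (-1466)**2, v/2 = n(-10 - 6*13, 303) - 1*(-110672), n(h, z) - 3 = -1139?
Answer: 470809157453/2149156 ≈ 2.1907e+5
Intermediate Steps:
n(h, z) = -1136 (n(h, z) = 3 - 1139 = -1136)
v = 219072 (v = 2*(-1136 - 1*(-110672)) = 2*(-1136 + 110672) = 2*109536 = 219072)
P = 2149156
s = -10745779/2149156 (s = -5 + 1/2149156 = -10745779/2149156 ≈ -5.0000)
v + s = 219072 - 10745779/2149156 = 470809157453/2149156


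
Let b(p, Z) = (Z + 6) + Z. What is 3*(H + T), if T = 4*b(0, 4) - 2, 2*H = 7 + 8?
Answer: 369/2 ≈ 184.50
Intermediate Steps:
H = 15/2 (H = (7 + 8)/2 = (½)*15 = 15/2 ≈ 7.5000)
b(p, Z) = 6 + 2*Z (b(p, Z) = (6 + Z) + Z = 6 + 2*Z)
T = 54 (T = 4*(6 + 2*4) - 2 = 4*(6 + 8) - 2 = 4*14 - 2 = 56 - 2 = 54)
3*(H + T) = 3*(15/2 + 54) = 3*(123/2) = 369/2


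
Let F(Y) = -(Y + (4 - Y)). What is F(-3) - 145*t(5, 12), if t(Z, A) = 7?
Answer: -1019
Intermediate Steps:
F(Y) = -4 (F(Y) = -1*4 = -4)
F(-3) - 145*t(5, 12) = -4 - 145*7 = -4 - 1015 = -1019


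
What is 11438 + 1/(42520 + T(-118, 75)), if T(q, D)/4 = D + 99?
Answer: 494304609/43216 ≈ 11438.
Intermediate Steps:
T(q, D) = 396 + 4*D (T(q, D) = 4*(D + 99) = 4*(99 + D) = 396 + 4*D)
11438 + 1/(42520 + T(-118, 75)) = 11438 + 1/(42520 + (396 + 4*75)) = 11438 + 1/(42520 + (396 + 300)) = 11438 + 1/(42520 + 696) = 11438 + 1/43216 = 494304609/43216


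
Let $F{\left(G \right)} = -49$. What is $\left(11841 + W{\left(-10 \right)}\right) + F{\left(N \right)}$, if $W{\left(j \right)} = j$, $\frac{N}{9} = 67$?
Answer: $11782$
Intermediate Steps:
$N = 603$ ($N = 9 \cdot 67 = 603$)
$\left(11841 + W{\left(-10 \right)}\right) + F{\left(N \right)} = \left(11841 - 10\right) - 49 = 11831 - 49 = 11782$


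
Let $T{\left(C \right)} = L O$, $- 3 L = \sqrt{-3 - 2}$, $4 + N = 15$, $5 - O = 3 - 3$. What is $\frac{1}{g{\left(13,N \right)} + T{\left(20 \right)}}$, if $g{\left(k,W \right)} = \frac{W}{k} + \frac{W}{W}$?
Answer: $\frac{2808}{26309} + \frac{2535 i \sqrt{5}}{26309} \approx 0.10673 + 0.21546 i$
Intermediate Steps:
$O = 5$ ($O = 5 - \left(3 - 3\right) = 5 - 0 = 5 + 0 = 5$)
$N = 11$ ($N = -4 + 15 = 11$)
$L = - \frac{i \sqrt{5}}{3}$ ($L = - \frac{\sqrt{-3 - 2}}{3} = - \frac{\sqrt{-5}}{3} = - \frac{i \sqrt{5}}{3} \approx - 0.74536 i$)
$T{\left(C \right)} = - \frac{5 i \sqrt{5}}{3}$ ($T{\left(C \right)} = - \frac{i \sqrt{5}}{3} \cdot 5 = - \frac{5 i \sqrt{5}}{3}$)
$g{\left(k,W \right)} = 1 + \frac{W}{k}$ ($g{\left(k,W \right)} = \frac{W}{k} + 1 = 1 + \frac{W}{k}$)
$\frac{1}{g{\left(13,N \right)} + T{\left(20 \right)}} = \frac{1}{\frac{11 + 13}{13} - \frac{5 i \sqrt{5}}{3}} = \frac{1}{\frac{1}{13} \cdot 24 - \frac{5 i \sqrt{5}}{3}} = \frac{1}{\frac{24}{13} - \frac{5 i \sqrt{5}}{3}}$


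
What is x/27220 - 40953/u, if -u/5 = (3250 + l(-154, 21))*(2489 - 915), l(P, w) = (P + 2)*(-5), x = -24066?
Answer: -37918846677/42951390700 ≈ -0.88283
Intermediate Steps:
l(P, w) = -10 - 5*P (l(P, w) = (2 + P)*(-5) = -10 - 5*P)
u = -31558700 (u = -5*(3250 + (-10 - 5*(-154)))*(2489 - 915) = -5*(3250 + (-10 + 770))*1574 = -5*(3250 + 760)*1574 = -20050*1574 = -5*6311740 = -31558700)
x/27220 - 40953/u = -24066/27220 - 40953/(-31558700) = -24066*1/27220 - 40953*(-1/31558700) = -12033/13610 + 40953/31558700 = -37918846677/42951390700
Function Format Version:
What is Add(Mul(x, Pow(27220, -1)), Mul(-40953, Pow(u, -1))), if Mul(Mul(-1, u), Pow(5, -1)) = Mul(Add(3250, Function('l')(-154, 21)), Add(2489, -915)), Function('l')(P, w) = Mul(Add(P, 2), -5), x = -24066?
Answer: Rational(-37918846677, 42951390700) ≈ -0.88283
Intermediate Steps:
Function('l')(P, w) = Add(-10, Mul(-5, P)) (Function('l')(P, w) = Mul(Add(2, P), -5) = Add(-10, Mul(-5, P)))
u = -31558700 (u = Mul(-5, Mul(Add(3250, Add(-10, Mul(-5, -154))), Add(2489, -915))) = Mul(-5, Mul(Add(3250, Add(-10, 770)), 1574)) = Mul(-5, Mul(Add(3250, 760), 1574)) = Mul(-5, Mul(4010, 1574)) = Mul(-5, 6311740) = -31558700)
Add(Mul(x, Pow(27220, -1)), Mul(-40953, Pow(u, -1))) = Add(Mul(-24066, Pow(27220, -1)), Mul(-40953, Pow(-31558700, -1))) = Add(Mul(-24066, Rational(1, 27220)), Mul(-40953, Rational(-1, 31558700))) = Add(Rational(-12033, 13610), Rational(40953, 31558700)) = Rational(-37918846677, 42951390700)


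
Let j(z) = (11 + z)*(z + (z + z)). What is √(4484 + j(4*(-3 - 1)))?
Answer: 2*√1181 ≈ 68.731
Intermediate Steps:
j(z) = 3*z*(11 + z) (j(z) = (11 + z)*(z + 2*z) = (11 + z)*(3*z) = 3*z*(11 + z))
√(4484 + j(4*(-3 - 1))) = √(4484 + 3*(4*(-3 - 1))*(11 + 4*(-3 - 1))) = √(4484 + 3*(4*(-4))*(11 + 4*(-4))) = √(4484 + 3*(-16)*(11 - 16)) = √(4484 + 3*(-16)*(-5)) = √(4484 + 240) = √4724 = 2*√1181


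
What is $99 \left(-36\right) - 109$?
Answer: $-3673$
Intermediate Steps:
$99 \left(-36\right) - 109 = -3564 - 109 = -3673$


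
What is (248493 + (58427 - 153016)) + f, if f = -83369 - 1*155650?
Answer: -85115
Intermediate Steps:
f = -239019 (f = -83369 - 155650 = -239019)
(248493 + (58427 - 153016)) + f = (248493 + (58427 - 153016)) - 239019 = (248493 - 94589) - 239019 = 153904 - 239019 = -85115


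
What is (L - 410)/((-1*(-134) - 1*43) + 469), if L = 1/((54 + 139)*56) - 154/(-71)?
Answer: -312956377/429726080 ≈ -0.72827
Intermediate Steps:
L = 1664503/767368 (L = (1/56)/193 - 154*(-1/71) = (1/193)*(1/56) + 154/71 = 1/10808 + 154/71 = 1664503/767368 ≈ 2.1691)
(L - 410)/((-1*(-134) - 1*43) + 469) = (1664503/767368 - 410)/((-1*(-134) - 1*43) + 469) = -312956377/(767368*((134 - 43) + 469)) = -312956377/(767368*(91 + 469)) = -312956377/767368/560 = -312956377/767368*1/560 = -312956377/429726080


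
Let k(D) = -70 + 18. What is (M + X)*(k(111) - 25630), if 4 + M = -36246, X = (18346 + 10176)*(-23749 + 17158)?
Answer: 4828851680864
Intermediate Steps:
k(D) = -52
X = -187988502 (X = 28522*(-6591) = -187988502)
M = -36250 (M = -4 - 36246 = -36250)
(M + X)*(k(111) - 25630) = (-36250 - 187988502)*(-52 - 25630) = -188024752*(-25682) = 4828851680864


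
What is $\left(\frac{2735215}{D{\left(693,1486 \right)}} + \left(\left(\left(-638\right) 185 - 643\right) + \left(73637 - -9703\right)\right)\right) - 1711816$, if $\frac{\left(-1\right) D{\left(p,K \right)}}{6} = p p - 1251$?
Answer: $- \frac{5021287995427}{2873988} \approx -1.7472 \cdot 10^{6}$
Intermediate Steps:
$D{\left(p,K \right)} = 7506 - 6 p^{2}$ ($D{\left(p,K \right)} = - 6 \left(p p - 1251\right) = - 6 \left(p^{2} - 1251\right) = - 6 \left(-1251 + p^{2}\right) = 7506 - 6 p^{2}$)
$\left(\frac{2735215}{D{\left(693,1486 \right)}} + \left(\left(\left(-638\right) 185 - 643\right) + \left(73637 - -9703\right)\right)\right) - 1711816 = \left(\frac{2735215}{7506 - 6 \cdot 693^{2}} + \left(\left(\left(-638\right) 185 - 643\right) + \left(73637 - -9703\right)\right)\right) - 1711816 = \left(\frac{2735215}{7506 - 2881494} + \left(\left(-118030 - 643\right) + \left(73637 + 9703\right)\right)\right) - 1711816 = \left(\frac{2735215}{7506 - 2881494} + \left(-118673 + 83340\right)\right) - 1711816 = \left(\frac{2735215}{-2873988} - 35333\right) - 1711816 = \left(2735215 \left(- \frac{1}{2873988}\right) - 35333\right) - 1711816 = \left(- \frac{2735215}{2873988} - 35333\right) - 1711816 = - \frac{101549353219}{2873988} - 1711816 = - \frac{5021287995427}{2873988}$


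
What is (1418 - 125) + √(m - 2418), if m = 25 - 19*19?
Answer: 1293 + 9*I*√34 ≈ 1293.0 + 52.479*I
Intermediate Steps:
m = -336 (m = 25 - 361 = -336)
(1418 - 125) + √(m - 2418) = (1418 - 125) + √(-336 - 2418) = 1293 + √(-2754) = 1293 + 9*I*√34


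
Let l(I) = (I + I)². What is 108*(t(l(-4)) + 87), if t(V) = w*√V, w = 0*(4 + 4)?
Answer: 9396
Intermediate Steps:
l(I) = 4*I² (l(I) = (2*I)² = 4*I²)
w = 0 (w = 0*8 = 0)
t(V) = 0 (t(V) = 0*√V = 0)
108*(t(l(-4)) + 87) = 108*(0 + 87) = 108*87 = 9396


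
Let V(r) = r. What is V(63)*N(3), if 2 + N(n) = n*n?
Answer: 441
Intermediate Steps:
N(n) = -2 + n**2 (N(n) = -2 + n*n = -2 + n**2)
V(63)*N(3) = 63*(-2 + 3**2) = 63*(-2 + 9) = 63*7 = 441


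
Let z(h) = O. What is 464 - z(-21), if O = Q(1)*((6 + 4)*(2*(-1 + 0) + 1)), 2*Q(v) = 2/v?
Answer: 474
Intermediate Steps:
Q(v) = 1/v (Q(v) = (2/v)/2 = 1/v)
O = -10 (O = ((6 + 4)*(2*(-1 + 0) + 1))/1 = 1*(10*(2*(-1) + 1)) = 1*(10*(-2 + 1)) = 1*(10*(-1)) = 1*(-10) = -10)
z(h) = -10
464 - z(-21) = 464 - 1*(-10) = 464 + 10 = 474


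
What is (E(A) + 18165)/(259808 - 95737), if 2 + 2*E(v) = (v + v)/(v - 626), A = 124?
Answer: 4559102/41181821 ≈ 0.11071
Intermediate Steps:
E(v) = -1 + v/(-626 + v) (E(v) = -1 + ((v + v)/(v - 626))/2 = -1 + ((2*v)/(-626 + v))/2 = -1 + (2*v/(-626 + v))/2 = -1 + v/(-626 + v))
(E(A) + 18165)/(259808 - 95737) = (626/(-626 + 124) + 18165)/(259808 - 95737) = (626/(-502) + 18165)/164071 = (626*(-1/502) + 18165)*(1/164071) = (-313/251 + 18165)*(1/164071) = (4559102/251)*(1/164071) = 4559102/41181821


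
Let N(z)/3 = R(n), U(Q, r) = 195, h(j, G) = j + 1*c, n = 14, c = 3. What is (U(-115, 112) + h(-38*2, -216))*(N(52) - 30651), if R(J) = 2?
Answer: -3738690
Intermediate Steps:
h(j, G) = 3 + j (h(j, G) = j + 1*3 = j + 3 = 3 + j)
N(z) = 6 (N(z) = 3*2 = 6)
(U(-115, 112) + h(-38*2, -216))*(N(52) - 30651) = (195 + (3 - 38*2))*(6 - 30651) = (195 + (3 - 76))*(-30645) = (195 - 73)*(-30645) = 122*(-30645) = -3738690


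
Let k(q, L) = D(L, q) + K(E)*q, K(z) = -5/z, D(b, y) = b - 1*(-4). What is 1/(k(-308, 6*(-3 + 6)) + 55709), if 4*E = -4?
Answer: 1/54191 ≈ 1.8453e-5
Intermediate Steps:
E = -1 (E = (¼)*(-4) = -1)
D(b, y) = 4 + b (D(b, y) = b + 4 = 4 + b)
k(q, L) = 4 + L + 5*q (k(q, L) = (4 + L) + (-5/(-1))*q = (4 + L) + (-5*(-1))*q = (4 + L) + 5*q = 4 + L + 5*q)
1/(k(-308, 6*(-3 + 6)) + 55709) = 1/((4 + 6*(-3 + 6) + 5*(-308)) + 55709) = 1/((4 + 6*3 - 1540) + 55709) = 1/((4 + 18 - 1540) + 55709) = 1/(-1518 + 55709) = 1/54191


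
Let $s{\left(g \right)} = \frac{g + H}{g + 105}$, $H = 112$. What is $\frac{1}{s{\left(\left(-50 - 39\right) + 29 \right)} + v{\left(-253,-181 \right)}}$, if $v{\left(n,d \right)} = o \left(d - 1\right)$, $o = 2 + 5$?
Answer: $- \frac{45}{57278} \approx -0.00078564$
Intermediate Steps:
$o = 7$
$v{\left(n,d \right)} = -7 + 7 d$ ($v{\left(n,d \right)} = 7 \left(d - 1\right) = 7 \left(-1 + d\right) = -7 + 7 d$)
$s{\left(g \right)} = \frac{112 + g}{105 + g}$ ($s{\left(g \right)} = \frac{g + 112}{g + 105} = \frac{112 + g}{105 + g}$)
$\frac{1}{s{\left(\left(-50 - 39\right) + 29 \right)} + v{\left(-253,-181 \right)}} = \frac{1}{\frac{112 + \left(\left(-50 - 39\right) + 29\right)}{105 + \left(\left(-50 - 39\right) + 29\right)} + \left(-7 + 7 \left(-181\right)\right)} = \frac{1}{\frac{112 + \left(-89 + 29\right)}{105 + \left(-89 + 29\right)} - 1274} = \frac{1}{\frac{112 - 60}{105 - 60} - 1274} = \frac{1}{\frac{1}{45} \cdot 52 - 1274} = \frac{1}{\frac{52}{45} - 1274} = \frac{1}{- \frac{57278}{45}} = - \frac{45}{57278}$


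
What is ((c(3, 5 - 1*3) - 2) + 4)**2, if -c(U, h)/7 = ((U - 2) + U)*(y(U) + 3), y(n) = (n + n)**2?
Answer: 1188100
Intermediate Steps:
y(n) = 4*n**2 (y(n) = (2*n)**2 = 4*n**2)
c(U, h) = -7*(-2 + 2*U)*(3 + 4*U**2) (c(U, h) = -7*((U - 2) + U)*(4*U**2 + 3) = -7*((-2 + U) + U)*(3 + 4*U**2) = -7*(-2 + 2*U)*(3 + 4*U**2))
((c(3, 5 - 1*3) - 2) + 4)**2 = (((42 - 56*3**3 - 42*3 + 56*3**2) - 2) + 4)**2 = (((42 - 56*27 - 126 + 56*9) - 2) + 4)**2 = (((42 - 1512 - 126 + 504) - 2) + 4)**2 = ((-1092 - 2) + 4)**2 = (-1094 + 4)**2 = (-1090)**2 = 1188100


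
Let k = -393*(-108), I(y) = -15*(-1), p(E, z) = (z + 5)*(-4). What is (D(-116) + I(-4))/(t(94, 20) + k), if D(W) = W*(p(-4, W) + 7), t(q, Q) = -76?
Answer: -52301/42368 ≈ -1.2344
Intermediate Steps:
p(E, z) = -20 - 4*z (p(E, z) = (5 + z)*(-4) = -20 - 4*z)
I(y) = 15
D(W) = W*(-13 - 4*W) (D(W) = W*((-20 - 4*W) + 7) = W*(-13 - 4*W))
k = 42444
(D(-116) + I(-4))/(t(94, 20) + k) = (-1*(-116)*(13 + 4*(-116)) + 15)/(-76 + 42444) = (-1*(-116)*(13 - 464) + 15)/42368 = (-1*(-116)*(-451) + 15)*(1/42368) = (-52316 + 15)*(1/42368) = -52301*1/42368 = -52301/42368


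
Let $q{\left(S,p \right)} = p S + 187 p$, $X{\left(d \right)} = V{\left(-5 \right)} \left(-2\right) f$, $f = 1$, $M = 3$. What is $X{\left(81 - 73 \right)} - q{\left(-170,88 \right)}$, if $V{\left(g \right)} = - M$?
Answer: $-1490$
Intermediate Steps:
$V{\left(g \right)} = -3$ ($V{\left(g \right)} = \left(-1\right) 3 = -3$)
$X{\left(d \right)} = 6$ ($X{\left(d \right)} = \left(-3\right) \left(-2\right) 1 = 6 \cdot 1 = 6$)
$q{\left(S,p \right)} = 187 p + S p$ ($q{\left(S,p \right)} = S p + 187 p = 187 p + S p$)
$X{\left(81 - 73 \right)} - q{\left(-170,88 \right)} = 6 - 88 \left(187 - 170\right) = 6 - 88 \cdot 17 = 6 - 1496 = -1490$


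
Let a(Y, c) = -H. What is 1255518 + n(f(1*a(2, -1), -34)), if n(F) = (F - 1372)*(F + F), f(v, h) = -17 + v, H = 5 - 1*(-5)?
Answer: 1331064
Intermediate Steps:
H = 10 (H = 5 + 5 = 10)
a(Y, c) = -10 (a(Y, c) = -1*10 = -10)
n(F) = 2*F*(-1372 + F) (n(F) = (-1372 + F)*(2*F) = 2*F*(-1372 + F))
1255518 + n(f(1*a(2, -1), -34)) = 1255518 + 2*(-17 + 1*(-10))*(-1372 + (-17 + 1*(-10))) = 1255518 + 2*(-17 - 10)*(-1372 + (-17 - 10)) = 1255518 + 2*(-27)*(-1372 - 27) = 1255518 + 2*(-27)*(-1399) = 1255518 + 75546 = 1331064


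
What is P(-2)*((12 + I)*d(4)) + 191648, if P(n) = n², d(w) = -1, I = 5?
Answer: 191580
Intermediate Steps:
P(-2)*((12 + I)*d(4)) + 191648 = (-2)²*((12 + 5)*(-1)) + 191648 = 4*(17*(-1)) + 191648 = 4*(-17) + 191648 = -68 + 191648 = 191580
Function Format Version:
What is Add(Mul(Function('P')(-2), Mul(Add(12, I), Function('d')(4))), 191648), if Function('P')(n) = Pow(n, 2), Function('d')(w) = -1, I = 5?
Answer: 191580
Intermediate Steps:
Add(Mul(Function('P')(-2), Mul(Add(12, I), Function('d')(4))), 191648) = Add(Mul(Pow(-2, 2), Mul(Add(12, 5), -1)), 191648) = Add(Mul(4, Mul(17, -1)), 191648) = Add(Mul(4, -17), 191648) = Add(-68, 191648) = 191580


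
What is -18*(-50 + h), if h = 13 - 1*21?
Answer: 1044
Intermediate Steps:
h = -8 (h = 13 - 21 = -8)
-18*(-50 + h) = -18*(-50 - 8) = -18*(-58) = 1044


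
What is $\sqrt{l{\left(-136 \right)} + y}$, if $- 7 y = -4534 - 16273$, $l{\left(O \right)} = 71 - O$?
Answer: $\frac{4 \sqrt{9737}}{7} \approx 56.386$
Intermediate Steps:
$y = \frac{20807}{7}$ ($y = - \frac{-4534 - 16273}{7} = \left(- \frac{1}{7}\right) \left(-20807\right) = \frac{20807}{7} \approx 2972.4$)
$\sqrt{l{\left(-136 \right)} + y} = \sqrt{\left(71 - -136\right) + \frac{20807}{7}} = \sqrt{\left(71 + 136\right) + \frac{20807}{7}} = \sqrt{207 + \frac{20807}{7}} = \sqrt{\frac{22256}{7}} = \frac{4 \sqrt{9737}}{7}$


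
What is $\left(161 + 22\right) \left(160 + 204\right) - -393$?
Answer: $67005$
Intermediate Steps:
$\left(161 + 22\right) \left(160 + 204\right) - -393 = 183 \cdot 364 + 393 = 66612 + 393 = 67005$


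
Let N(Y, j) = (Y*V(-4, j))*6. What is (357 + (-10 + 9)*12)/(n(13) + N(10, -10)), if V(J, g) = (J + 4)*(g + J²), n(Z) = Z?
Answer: 345/13 ≈ 26.538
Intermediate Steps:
V(J, g) = (4 + J)*(g + J²)
N(Y, j) = 0 (N(Y, j) = (Y*((-4)³ + 4*j + 4*(-4)² - 4*j))*6 = (Y*(-64 + 4*j + 4*16 - 4*j))*6 = (Y*(-64 + 4*j + 64 - 4*j))*6 = (Y*0)*6 = 0*6 = 0)
(357 + (-10 + 9)*12)/(n(13) + N(10, -10)) = (357 + (-10 + 9)*12)/(13 + 0) = (357 - 1*12)/13 = (357 - 12)*(1/13) = 345*(1/13) = 345/13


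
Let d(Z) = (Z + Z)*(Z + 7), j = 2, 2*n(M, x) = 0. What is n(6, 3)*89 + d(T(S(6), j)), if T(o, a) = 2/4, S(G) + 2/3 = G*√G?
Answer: 15/2 ≈ 7.5000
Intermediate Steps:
n(M, x) = 0 (n(M, x) = (½)*0 = 0)
S(G) = -⅔ + G^(3/2) (S(G) = -⅔ + G*√G = -⅔ + G^(3/2))
T(o, a) = ½ (T(o, a) = 2*(¼) = ½)
d(Z) = 2*Z*(7 + Z) (d(Z) = (2*Z)*(7 + Z) = 2*Z*(7 + Z))
n(6, 3)*89 + d(T(S(6), j)) = 0*89 + 2*(½)*(7 + ½) = 0 + 2*(½)*(15/2) = 0 + 15/2 = 15/2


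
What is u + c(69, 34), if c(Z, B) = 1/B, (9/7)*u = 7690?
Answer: 1830229/306 ≈ 5981.1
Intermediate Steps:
u = 53830/9 (u = (7/9)*7690 = 53830/9 ≈ 5981.1)
u + c(69, 34) = 53830/9 + 1/34 = 1830229/306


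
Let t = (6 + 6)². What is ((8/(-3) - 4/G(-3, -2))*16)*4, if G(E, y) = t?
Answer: -1552/9 ≈ -172.44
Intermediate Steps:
t = 144 (t = 12² = 144)
G(E, y) = 144
((8/(-3) - 4/G(-3, -2))*16)*4 = ((8/(-3) - 4/144)*16)*4 = ((8*(-⅓) - 4*1/144)*16)*4 = ((-8/3 - 1/36)*16)*4 = -97/36*16*4 = -388/9*4 = -1552/9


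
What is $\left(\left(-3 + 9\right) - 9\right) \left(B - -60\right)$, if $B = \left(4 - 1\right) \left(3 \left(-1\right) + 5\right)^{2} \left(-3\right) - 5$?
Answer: $-57$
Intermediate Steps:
$B = -41$ ($B = 3 \left(-3 + 5\right)^{2} \left(-3\right) - 5 = 3 \cdot 2^{2} \left(-3\right) - 5 = 3 \cdot 4 \left(-3\right) - 5 = 12 \left(-3\right) - 5 = -36 - 5 = -41$)
$\left(\left(-3 + 9\right) - 9\right) \left(B - -60\right) = \left(\left(-3 + 9\right) - 9\right) \left(-41 - -60\right) = \left(6 - 9\right) \left(-41 + 60\right) = \left(-3\right) 19 = -57$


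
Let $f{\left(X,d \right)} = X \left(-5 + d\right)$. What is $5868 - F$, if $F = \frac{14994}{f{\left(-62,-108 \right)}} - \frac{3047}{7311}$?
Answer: $\frac{150237883918}{25610433} \approx 5866.3$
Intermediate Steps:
$F = \frac{44136926}{25610433}$ ($F = \frac{14994}{\left(-62\right) \left(-5 - 108\right)} - \frac{3047}{7311} = \frac{14994}{\left(-62\right) \left(-113\right)} - \frac{3047}{7311} = \frac{14994}{7006} - \frac{3047}{7311} = 14994 \cdot \frac{1}{7006} - \frac{3047}{7311} = \frac{7497}{3503} - \frac{3047}{7311} = \frac{44136926}{25610433} \approx 1.7234$)
$5868 - F = 5868 - \frac{44136926}{25610433} = \frac{150237883918}{25610433}$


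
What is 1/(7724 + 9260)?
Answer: 1/16984 ≈ 5.8879e-5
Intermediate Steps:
1/(7724 + 9260) = 1/16984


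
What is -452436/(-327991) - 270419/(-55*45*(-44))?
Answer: -39424717829/35718219900 ≈ -1.1038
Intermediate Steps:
-452436/(-327991) - 270419/(-55*45*(-44)) = -452436*(-1/327991) - 270419/((-2475*(-44))) = 452436/327991 - 270419/108900 = -39424717829/35718219900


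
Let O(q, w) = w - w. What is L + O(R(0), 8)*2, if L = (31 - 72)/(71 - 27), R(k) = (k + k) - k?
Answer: -41/44 ≈ -0.93182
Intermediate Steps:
R(k) = k (R(k) = 2*k - k = k)
L = -41/44 ≈ -0.93182
O(q, w) = 0
L + O(R(0), 8)*2 = -41/44 + 0*2 = -41/44 + 0 = -41/44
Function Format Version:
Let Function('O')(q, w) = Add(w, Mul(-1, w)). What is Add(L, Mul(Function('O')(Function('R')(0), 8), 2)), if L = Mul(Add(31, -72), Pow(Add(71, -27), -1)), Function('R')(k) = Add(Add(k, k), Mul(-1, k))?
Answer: Rational(-41, 44) ≈ -0.93182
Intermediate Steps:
Function('R')(k) = k (Function('R')(k) = Add(Mul(2, k), Mul(-1, k)) = k)
L = Rational(-41, 44) (L = Mul(-41, Pow(44, -1)) = Mul(-41, Rational(1, 44)) = Rational(-41, 44) ≈ -0.93182)
Function('O')(q, w) = 0
Add(L, Mul(Function('O')(Function('R')(0), 8), 2)) = Add(Rational(-41, 44), Mul(0, 2)) = Add(Rational(-41, 44), 0) = Rational(-41, 44)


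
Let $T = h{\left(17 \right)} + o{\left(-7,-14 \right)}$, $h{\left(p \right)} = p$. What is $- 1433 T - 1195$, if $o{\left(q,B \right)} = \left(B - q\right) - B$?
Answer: $-35587$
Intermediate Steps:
$o{\left(q,B \right)} = - q$
$T = 24$ ($T = 17 - -7 = 17 + 7 = 24$)
$- 1433 T - 1195 = \left(-1433\right) 24 - 1195 = -34392 - 1195 = -35587$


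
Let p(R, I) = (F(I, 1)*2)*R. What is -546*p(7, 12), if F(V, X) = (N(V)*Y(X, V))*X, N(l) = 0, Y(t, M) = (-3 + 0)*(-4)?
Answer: 0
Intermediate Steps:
Y(t, M) = 12 (Y(t, M) = -3*(-4) = 12)
F(V, X) = 0 (F(V, X) = (0*12)*X = 0*X = 0)
p(R, I) = 0 (p(R, I) = (0*2)*R = 0*R = 0)
-546*p(7, 12) = -546*0 = 0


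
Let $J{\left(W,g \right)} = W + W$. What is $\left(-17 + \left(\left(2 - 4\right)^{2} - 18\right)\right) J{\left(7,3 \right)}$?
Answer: $-434$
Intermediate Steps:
$J{\left(W,g \right)} = 2 W$
$\left(-17 + \left(\left(2 - 4\right)^{2} - 18\right)\right) J{\left(7,3 \right)} = \left(-17 + \left(\left(2 - 4\right)^{2} - 18\right)\right) 2 \cdot 7 = \left(-17 - \left(18 - \left(-2\right)^{2}\right)\right) 14 = \left(-17 + \left(4 - 18\right)\right) 14 = \left(-17 - 14\right) 14 = \left(-31\right) 14 = -434$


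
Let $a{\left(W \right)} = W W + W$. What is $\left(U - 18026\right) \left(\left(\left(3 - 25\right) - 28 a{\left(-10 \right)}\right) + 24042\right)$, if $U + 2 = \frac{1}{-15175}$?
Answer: $- \frac{235274414860}{607} \approx -3.876 \cdot 10^{8}$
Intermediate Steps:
$a{\left(W \right)} = W + W^{2}$ ($a{\left(W \right)} = W^{2} + W = W + W^{2}$)
$U = - \frac{30351}{15175}$ ($U = -2 + \frac{1}{-15175} = -2 - \frac{1}{15175} = - \frac{30351}{15175} \approx -2.0001$)
$\left(U - 18026\right) \left(\left(\left(3 - 25\right) - 28 a{\left(-10 \right)}\right) + 24042\right) = \left(- \frac{30351}{15175} - 18026\right) \left(\left(\left(3 - 25\right) - 28 \left(- 10 \left(1 - 10\right)\right)\right) + 24042\right) = - \frac{273574901 \left(\left(\left(3 - 25\right) - 28 \left(\left(-10\right) \left(-9\right)\right)\right) + 24042\right)}{15175} = - \frac{273574901 \left(\left(-22 - 2520\right) + 24042\right)}{15175} = - \frac{273574901 \left(-2542 + 24042\right)}{15175} = \left(- \frac{273574901}{15175}\right) 21500 = - \frac{235274414860}{607}$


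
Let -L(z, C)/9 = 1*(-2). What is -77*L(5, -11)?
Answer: -1386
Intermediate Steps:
L(z, C) = 18 (L(z, C) = -9*(-2) = 18)
-77*L(5, -11) = -77*18 = -1386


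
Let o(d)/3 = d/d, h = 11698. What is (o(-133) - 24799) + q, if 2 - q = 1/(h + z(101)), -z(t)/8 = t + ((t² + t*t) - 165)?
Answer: -3744042763/151006 ≈ -24794.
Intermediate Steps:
z(t) = 1320 - 16*t² - 8*t (z(t) = -8*(t + ((t² + t*t) - 165)) = -8*(t + ((t² + t²) - 165)) = -8*(t + (2*t² - 165)) = -8*(t + (-165 + 2*t²)) = -8*(-165 + t + 2*t²) = 1320 - 16*t² - 8*t)
o(d) = 3 (o(d) = 3*(d/d) = 3*1 = 3)
q = 302013/151006 (q = 2 - 1/(11698 + (1320 - 16*101² - 8*101)) = 2 - 1/(11698 + (1320 - 16*10201 - 808)) = 2 - 1/(11698 + (1320 - 163216 - 808)) = 2 - 1/(11698 - 162704) = 2 - 1/(-151006) = 2 - 1*(-1/151006) = 2 + 1/151006 = 302013/151006 ≈ 2.0000)
(o(-133) - 24799) + q = (3 - 24799) + 302013/151006 = -24796 + 302013/151006 = -3744042763/151006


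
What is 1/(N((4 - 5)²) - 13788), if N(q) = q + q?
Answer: -1/13786 ≈ -7.2537e-5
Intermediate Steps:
N(q) = 2*q
1/(N((4 - 5)²) - 13788) = 1/(2*(4 - 5)² - 13788) = 1/(2*(-1)² - 13788) = 1/(2*1 - 13788) = 1/(2 - 13788) = 1/(-13786) = -1/13786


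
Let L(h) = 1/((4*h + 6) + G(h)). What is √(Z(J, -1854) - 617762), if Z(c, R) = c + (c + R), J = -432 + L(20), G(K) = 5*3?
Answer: I*√6329516278/101 ≈ 787.71*I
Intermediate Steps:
G(K) = 15
L(h) = 1/(21 + 4*h) (L(h) = 1/((4*h + 6) + 15) = 1/((6 + 4*h) + 15) = 1/(21 + 4*h))
J = -43631/101 (J = -432 + 1/(21 + 4*20) = -432 + 1/(21 + 80) = -432 + 1/101 = -43631/101 ≈ -431.99)
Z(c, R) = R + 2*c (Z(c, R) = c + (R + c) = R + 2*c)
√(Z(J, -1854) - 617762) = √((-1854 + 2*(-43631/101)) - 617762) = √((-1854 - 87262/101) - 617762) = √(-274516/101 - 617762) = √(-62668478/101) = I*√6329516278/101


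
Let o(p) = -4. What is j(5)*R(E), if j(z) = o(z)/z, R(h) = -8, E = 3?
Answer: 32/5 ≈ 6.4000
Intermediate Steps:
j(z) = -4/z
j(5)*R(E) = -4/5*(-8) = -4*⅕*(-8) = -⅘*(-8) = 32/5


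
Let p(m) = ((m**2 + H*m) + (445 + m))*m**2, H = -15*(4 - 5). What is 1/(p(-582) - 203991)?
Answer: 1/111730278477 ≈ 8.9501e-12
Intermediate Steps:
H = 15 (H = -15*(-1) = 15)
p(m) = m**2*(445 + m**2 + 16*m) (p(m) = ((m**2 + 15*m) + (445 + m))*m**2 = (445 + m**2 + 16*m)*m**2 = m**2*(445 + m**2 + 16*m))
1/(p(-582) - 203991) = 1/((-582)**2*(445 + (-582)**2 + 16*(-582)) - 203991) = 1/(338724*(445 + 338724 - 9312) - 203991) = 1/(338724*329857 - 203991) = 1/(111730482468 - 203991) = 1/111730278477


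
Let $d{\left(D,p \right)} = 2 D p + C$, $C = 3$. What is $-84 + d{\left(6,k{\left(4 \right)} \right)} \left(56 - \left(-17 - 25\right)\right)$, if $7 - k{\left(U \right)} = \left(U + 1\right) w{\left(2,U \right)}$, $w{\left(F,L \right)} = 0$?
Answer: $8442$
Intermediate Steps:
$k{\left(U \right)} = 7$ ($k{\left(U \right)} = 7 - \left(U + 1\right) 0 = 7 - \left(1 + U\right) 0 = 7 - 0 = 7 + 0 = 7$)
$d{\left(D,p \right)} = 3 + 2 D p$ ($d{\left(D,p \right)} = 2 D p + 3 = 3 + 2 D p$)
$-84 + d{\left(6,k{\left(4 \right)} \right)} \left(56 - \left(-17 - 25\right)\right) = -84 + \left(3 + 2 \cdot 6 \cdot 7\right) \left(56 - \left(-17 - 25\right)\right) = -84 + \left(3 + 84\right) \left(56 - -42\right) = -84 + 87 \left(56 + 42\right) = -84 + 87 \cdot 98 = -84 + 8526 = 8442$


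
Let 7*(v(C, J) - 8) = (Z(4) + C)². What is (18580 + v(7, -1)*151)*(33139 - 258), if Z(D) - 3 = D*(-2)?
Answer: 4574404720/7 ≈ 6.5349e+8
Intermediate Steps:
Z(D) = 3 - 2*D (Z(D) = 3 + D*(-2) = 3 - 2*D)
v(C, J) = 8 + (-5 + C)²/7 (v(C, J) = 8 + ((3 - 2*4) + C)²/7 = 8 + ((3 - 8) + C)²/7 = 8 + (-5 + C)²/7)
(18580 + v(7, -1)*151)*(33139 - 258) = (18580 + (8 + (-5 + 7)²/7)*151)*(33139 - 258) = (18580 + (8 + (⅐)*2²)*151)*32881 = (18580 + (8 + (⅐)*4)*151)*32881 = (18580 + (8 + 4/7)*151)*32881 = (18580 + (60/7)*151)*32881 = (18580 + 9060/7)*32881 = (139120/7)*32881 = 4574404720/7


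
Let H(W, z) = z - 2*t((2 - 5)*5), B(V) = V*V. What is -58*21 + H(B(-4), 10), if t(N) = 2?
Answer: -1212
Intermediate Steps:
B(V) = V²
H(W, z) = -4 + z (H(W, z) = z - 2*2 = z - 4 = -4 + z)
-58*21 + H(B(-4), 10) = -58*21 + (-4 + 10) = -1218 + 6 = -1212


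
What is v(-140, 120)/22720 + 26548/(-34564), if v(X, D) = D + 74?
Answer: -74558143/98161760 ≈ -0.75954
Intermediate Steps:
v(X, D) = 74 + D
v(-140, 120)/22720 + 26548/(-34564) = (74 + 120)/22720 + 26548/(-34564) = 194*(1/22720) + 26548*(-1/34564) = 97/11360 - 6637/8641 = -74558143/98161760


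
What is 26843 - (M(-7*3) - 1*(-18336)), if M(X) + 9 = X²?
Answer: 8075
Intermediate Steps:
M(X) = -9 + X²
26843 - (M(-7*3) - 1*(-18336)) = 26843 - ((-9 + (-7*3)²) - 1*(-18336)) = 26843 - ((-9 + (-21)²) + 18336) = 26843 - ((-9 + 441) + 18336) = 26843 - (432 + 18336) = 26843 - 1*18768 = 26843 - 18768 = 8075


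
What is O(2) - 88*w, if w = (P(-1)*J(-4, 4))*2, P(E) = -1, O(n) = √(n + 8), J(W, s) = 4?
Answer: 704 + √10 ≈ 707.16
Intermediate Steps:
O(n) = √(8 + n)
w = -8 (w = -1*4*2 = -4*2 = -8)
O(2) - 88*w = √(8 + 2) - 88*(-8) = √10 + 704 = 704 + √10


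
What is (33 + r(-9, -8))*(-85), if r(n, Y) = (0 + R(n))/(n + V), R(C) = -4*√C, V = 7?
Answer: -2805 - 510*I ≈ -2805.0 - 510.0*I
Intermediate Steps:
r(n, Y) = -4*√n/(7 + n) (r(n, Y) = (0 - 4*√n)/(n + 7) = (-4*√n)/(7 + n) = -4*√n/(7 + n))
(33 + r(-9, -8))*(-85) = (33 - 4*√(-9)/(7 - 9))*(-85) = (33 - 4*3*I/(-2))*(-85) = (33 - 4*3*I*(-½))*(-85) = (33 + 6*I)*(-85) = -2805 - 510*I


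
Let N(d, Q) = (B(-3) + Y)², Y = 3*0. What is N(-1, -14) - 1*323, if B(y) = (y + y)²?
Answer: 973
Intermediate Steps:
Y = 0
B(y) = 4*y² (B(y) = (2*y)² = 4*y²)
N(d, Q) = 1296 (N(d, Q) = (4*(-3)² + 0)² = (4*9 + 0)² = (36 + 0)² = 36² = 1296)
N(-1, -14) - 1*323 = 1296 - 1*323 = 1296 - 323 = 973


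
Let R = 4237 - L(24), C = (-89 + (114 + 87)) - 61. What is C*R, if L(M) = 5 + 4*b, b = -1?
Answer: 216036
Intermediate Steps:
C = 51 (C = (-89 + 201) - 61 = 112 - 61 = 51)
L(M) = 1 (L(M) = 5 + 4*(-1) = 5 - 4 = 1)
R = 4236 (R = 4237 - 1*1 = 4237 - 1 = 4236)
C*R = 51*4236 = 216036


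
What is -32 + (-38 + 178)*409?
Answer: 57228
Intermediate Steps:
-32 + (-38 + 178)*409 = -32 + 140*409 = -32 + 57260 = 57228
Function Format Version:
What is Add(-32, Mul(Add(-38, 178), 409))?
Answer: 57228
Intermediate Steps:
Add(-32, Mul(Add(-38, 178), 409)) = Add(-32, Mul(140, 409)) = Add(-32, 57260) = 57228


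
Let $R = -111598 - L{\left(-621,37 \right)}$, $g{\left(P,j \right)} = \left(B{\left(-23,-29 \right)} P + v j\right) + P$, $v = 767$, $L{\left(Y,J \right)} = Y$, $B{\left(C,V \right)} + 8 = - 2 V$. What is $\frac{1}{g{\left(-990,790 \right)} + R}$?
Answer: $\frac{1}{444463} \approx 2.2499 \cdot 10^{-6}$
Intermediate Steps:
$B{\left(C,V \right)} = -8 - 2 V$
$g{\left(P,j \right)} = 51 P + 767 j$ ($g{\left(P,j \right)} = \left(\left(-8 - -58\right) P + 767 j\right) + P = \left(\left(-8 + 58\right) P + 767 j\right) + P = \left(50 P + 767 j\right) + P = 51 P + 767 j$)
$R = -110977$ ($R = -111598 - -621 = -111598 + 621 = -110977$)
$\frac{1}{g{\left(-990,790 \right)} + R} = \frac{1}{\left(51 \left(-990\right) + 767 \cdot 790\right) - 110977} = \frac{1}{\left(-50490 + 605930\right) - 110977} = \frac{1}{555440 - 110977} = \frac{1}{444463}$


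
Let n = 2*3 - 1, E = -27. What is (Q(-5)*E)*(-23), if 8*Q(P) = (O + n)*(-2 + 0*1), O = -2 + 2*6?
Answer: -9315/4 ≈ -2328.8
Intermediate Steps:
O = 10 (O = -2 + 12 = 10)
n = 5 (n = 6 - 1 = 5)
Q(P) = -15/4 (Q(P) = ((10 + 5)*(-2 + 0*1))/8 = (15*(-2 + 0))/8 = (15*(-2))/8 = (⅛)*(-30) = -15/4)
(Q(-5)*E)*(-23) = -15/4*(-27)*(-23) = (405/4)*(-23) = -9315/4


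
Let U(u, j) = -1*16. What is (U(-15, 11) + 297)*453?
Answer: 127293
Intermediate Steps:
U(u, j) = -16
(U(-15, 11) + 297)*453 = (-16 + 297)*453 = 281*453 = 127293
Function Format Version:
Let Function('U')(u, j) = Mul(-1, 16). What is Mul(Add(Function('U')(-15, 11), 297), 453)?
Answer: 127293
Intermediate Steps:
Function('U')(u, j) = -16
Mul(Add(Function('U')(-15, 11), 297), 453) = Mul(Add(-16, 297), 453) = Mul(281, 453) = 127293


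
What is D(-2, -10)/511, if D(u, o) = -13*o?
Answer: 130/511 ≈ 0.25440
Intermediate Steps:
D(-2, -10)/511 = -13*(-10)/511 = 130*(1/511) = 130/511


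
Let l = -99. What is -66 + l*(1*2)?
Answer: -264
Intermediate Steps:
-66 + l*(1*2) = -66 - 99*2 = -66 - 198 = -264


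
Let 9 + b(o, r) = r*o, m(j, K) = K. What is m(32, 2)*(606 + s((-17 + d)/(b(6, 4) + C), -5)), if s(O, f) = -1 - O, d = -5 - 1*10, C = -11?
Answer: 1226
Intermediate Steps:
b(o, r) = -9 + o*r (b(o, r) = -9 + r*o = -9 + o*r)
d = -15 (d = -5 - 10 = -15)
m(32, 2)*(606 + s((-17 + d)/(b(6, 4) + C), -5)) = 2*(606 + (-1 - (-17 - 15)/((-9 + 6*4) - 11))) = 2*(606 + (-1 - (-32)/((-9 + 24) - 11))) = 2*(606 + (-1 - (-32)/(15 - 11))) = 2*(606 + (-1 - (-32)/4)) = 2*(606 + (-1 - 1*(-8))) = 2*(606 + (-1 + 8)) = 2*(606 + 7) = 2*613 = 1226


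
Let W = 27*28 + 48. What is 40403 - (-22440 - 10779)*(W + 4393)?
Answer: 172679546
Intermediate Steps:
W = 804 (W = 756 + 48 = 804)
40403 - (-22440 - 10779)*(W + 4393) = 40403 - (-22440 - 10779)*(804 + 4393) = 40403 - (-33219)*5197 = 40403 - 1*(-172639143) = 40403 + 172639143 = 172679546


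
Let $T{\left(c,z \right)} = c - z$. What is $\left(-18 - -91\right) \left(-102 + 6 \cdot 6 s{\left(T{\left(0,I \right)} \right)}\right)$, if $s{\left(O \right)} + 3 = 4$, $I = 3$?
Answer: $-4818$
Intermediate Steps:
$s{\left(O \right)} = 1$ ($s{\left(O \right)} = -3 + 4 = 1$)
$\left(-18 - -91\right) \left(-102 + 6 \cdot 6 s{\left(T{\left(0,I \right)} \right)}\right) = \left(-18 - -91\right) \left(-102 + 6 \cdot 6 \cdot 1\right) = \left(-18 + 91\right) \left(-102 + 36 \cdot 1\right) = 73 \left(-102 + 36\right) = 73 \left(-66\right) = -4818$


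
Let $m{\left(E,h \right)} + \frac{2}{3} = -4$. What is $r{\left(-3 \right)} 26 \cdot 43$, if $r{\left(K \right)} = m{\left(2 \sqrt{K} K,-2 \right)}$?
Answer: $- \frac{15652}{3} \approx -5217.3$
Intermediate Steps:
$m{\left(E,h \right)} = - \frac{14}{3}$ ($m{\left(E,h \right)} = - \frac{2}{3} - 4 = - \frac{14}{3}$)
$r{\left(K \right)} = - \frac{14}{3}$
$r{\left(-3 \right)} 26 \cdot 43 = \left(- \frac{14}{3}\right) 26 \cdot 43 = \left(- \frac{364}{3}\right) 43 = - \frac{15652}{3}$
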